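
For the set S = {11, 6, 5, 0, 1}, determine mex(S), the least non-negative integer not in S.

The values 0, 1 are all present; 2 is the first non-negative integer missing from the set.

2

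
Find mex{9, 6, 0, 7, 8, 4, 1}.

2

The values 0, 1 are all present; 2 is the first non-negative integer missing from the set.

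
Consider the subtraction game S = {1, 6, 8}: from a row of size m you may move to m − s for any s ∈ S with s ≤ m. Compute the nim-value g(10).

1

Compute g(0), g(1), … for moves {1, 6, 8}:
k:     0  1  2  3  4  5  6  7  8  9 10
g(k):  0  1  0  1  0  1  2  0  1  0  1
So g(10) = 1.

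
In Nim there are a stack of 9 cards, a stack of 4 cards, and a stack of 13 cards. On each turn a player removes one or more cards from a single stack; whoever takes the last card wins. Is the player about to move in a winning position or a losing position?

Losing position

In binary:
  1001  (9)
  0100  (4)
  1101  (13)
  ----
  0000  (0)
The nim-sum is 0, so this is a P-position: the player to move is in a losing position under optimal play.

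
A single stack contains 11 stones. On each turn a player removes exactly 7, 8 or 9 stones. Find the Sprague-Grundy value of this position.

1

Grundy values for subtraction set {7, 8, 9}:
k:     0  1  2  3  4  5  6  7  8  9 10 11
g(k):  0  0  0  0  0  0  0  1  1  1  1  1
So g(11) = 1.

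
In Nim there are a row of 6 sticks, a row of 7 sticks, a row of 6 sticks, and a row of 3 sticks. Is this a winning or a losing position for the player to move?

Winning position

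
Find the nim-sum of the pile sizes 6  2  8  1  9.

4

Write each in binary and XOR column by column:
  0110  (6)
  0010  (2)
  1000  (8)
  0001  (1)
  1001  (9)
  ----
  0100  (4)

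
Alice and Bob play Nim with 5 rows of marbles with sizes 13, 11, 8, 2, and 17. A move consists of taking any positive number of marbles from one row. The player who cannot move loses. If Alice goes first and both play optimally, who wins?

Alice wins

Bitwise XOR of the heap sizes:
  01101  (13)
  01011  (11)
  01000  (8)
  00010  (2)
  10001  (17)
  -----
  11101  (29)
The nim-sum is 29 ≠ 0, so this is an N-position: the player to move can win; Alice has a winning move.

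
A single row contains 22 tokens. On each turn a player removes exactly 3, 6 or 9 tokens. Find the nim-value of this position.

3

Compute g(0), g(1), … for moves {3, 6, 9}:
k:     0  1  2  3  4  5  6  7  8  9 10 11 12 13 14 15 16 17 18 19 20 21 22
g(k):  0  0  0  1  1  1  2  2  2  3  3  3  0  0  0  1  1  1  2  2  2  3  3
So g(22) = 3.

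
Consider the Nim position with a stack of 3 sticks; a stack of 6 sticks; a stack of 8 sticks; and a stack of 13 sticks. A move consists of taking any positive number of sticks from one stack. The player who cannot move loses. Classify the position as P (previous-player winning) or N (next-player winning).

Nim-sum: 3 XOR 6 XOR 8 XOR 13 = 0.
The nim-sum is 0, so this is a P-position: the player to move is in a losing position under optimal play.

P-position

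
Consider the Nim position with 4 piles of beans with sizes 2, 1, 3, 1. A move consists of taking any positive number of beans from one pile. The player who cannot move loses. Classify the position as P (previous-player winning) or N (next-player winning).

N-position

Compute the nim-sum pairwise:
2 ⊕ 1 = 3
3 ⊕ 3 = 0
0 ⊕ 1 = 1
The nim-sum is 1 ≠ 0, so this is an N-position: the player to move can win.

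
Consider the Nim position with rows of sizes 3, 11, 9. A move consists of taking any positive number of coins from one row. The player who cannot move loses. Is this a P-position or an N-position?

N-position

Compute the nim-sum pairwise:
3 ^ 11 = 8
8 ^ 9 = 1
The nim-sum is 1 ≠ 0, so this is an N-position: the player to move can win.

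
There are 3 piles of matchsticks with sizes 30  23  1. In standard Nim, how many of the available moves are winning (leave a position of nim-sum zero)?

Bitwise XOR of the heap sizes:
  11110  (30)
  10111  (23)
  00001  (1)
  -----
  01000  (8)
The overall nim-sum is X = 8. A pile of size p has a winning move iff p XOR X < p (reduce it to p XOR X).
  30: 30 XOR 8 = 22 < 30 — winning move (to 22).
  23: 23 XOR 8 = 31 ≥ 23 — no move.
  1: 1 XOR 8 = 9 ≥ 1 — no move.
That gives 1 winning move.

1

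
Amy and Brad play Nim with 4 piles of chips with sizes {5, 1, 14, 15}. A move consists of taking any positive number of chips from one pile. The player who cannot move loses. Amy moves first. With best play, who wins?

Amy wins

Nim-sum: 5 XOR 1 XOR 14 XOR 15 = 5.
The nim-sum is 5 ≠ 0, so this is an N-position: the player to move can win; Amy has a winning move.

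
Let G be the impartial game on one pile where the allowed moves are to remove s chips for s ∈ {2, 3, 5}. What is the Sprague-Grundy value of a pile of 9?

1

Build the Grundy sequence with g(k) = mex{g(k−s) : s ∈ {2, 3, 5}, s ≤ k}:
k:     0  1  2  3  4  5  6  7  8  9
g(k):  0  0  1  1  2  2  3  0  0  1
So g(9) = 1.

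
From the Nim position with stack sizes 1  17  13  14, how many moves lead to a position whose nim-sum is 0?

In binary:
  00001  (1)
  10001  (17)
  01101  (13)
  01110  (14)
  -----
  10011  (19)
The overall nim-sum is X = 19. A stack of size p has a winning move iff p XOR X < p (reduce it to p XOR X).
  1: 1 XOR 19 = 18 ≥ 1 — no move.
  17: 17 XOR 19 = 2 < 17 — winning move (to 2).
  13: 13 XOR 19 = 30 ≥ 13 — no move.
  14: 14 XOR 19 = 29 ≥ 14 — no move.
That gives 1 winning move.

1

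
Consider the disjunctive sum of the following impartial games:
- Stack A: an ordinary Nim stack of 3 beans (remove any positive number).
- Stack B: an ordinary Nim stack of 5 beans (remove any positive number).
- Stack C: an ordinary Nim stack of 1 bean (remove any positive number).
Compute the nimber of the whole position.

7

Stack A is a plain Nim stack of size 3, so its Grundy value is 3.
Stack B is a plain Nim stack of size 5, so its Grundy value is 5.
Stack C is a plain Nim stack of size 1, so its Grundy value is 1.
The value of a disjunctive sum is the nim-sum of the parts.
Combined value = 3 XOR 5 XOR 1 = 7.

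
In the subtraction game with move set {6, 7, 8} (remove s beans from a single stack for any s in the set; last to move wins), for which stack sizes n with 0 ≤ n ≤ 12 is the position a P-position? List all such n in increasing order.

Build the Grundy sequence with g(k) = mex{g(k−s) : s ∈ {6, 7, 8}, s ≤ k}:
k:     0  1  2  3  4  5  6  7  8  9 10 11 12
g(k):  0  0  0  0  0  0  1  1  1  1  1  1  2
The P-positions (g = 0) in 0..12 are 0, 1, 2, 3, 4, 5.

0, 1, 2, 3, 4, 5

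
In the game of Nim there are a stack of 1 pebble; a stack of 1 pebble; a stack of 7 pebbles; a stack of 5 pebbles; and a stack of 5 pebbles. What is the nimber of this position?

Bitwise XOR of the heap sizes:
  001  (1)
  001  (1)
  111  (7)
  101  (5)
  101  (5)
  ---
  111  (7)

7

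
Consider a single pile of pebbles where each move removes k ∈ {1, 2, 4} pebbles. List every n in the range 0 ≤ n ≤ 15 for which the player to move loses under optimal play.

0, 3, 6, 9, 12, 15

Compute g(0), g(1), … for moves {1, 2, 4}:
k:     0  1  2  3  4  5  6  7  8  9 10 11 12 13 14 15
g(k):  0  1  2  0  1  2  0  1  2  0  1  2  0  1  2  0
The P-positions (g = 0) in 0..15 are 0, 3, 6, 9, 12, 15.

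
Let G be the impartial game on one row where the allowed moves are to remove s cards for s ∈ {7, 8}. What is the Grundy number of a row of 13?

1

Build the Grundy sequence with g(k) = mex{g(k−s) : s ∈ {7, 8}, s ≤ k}:
g(0) = mex{} = 0
g(1) = mex{} = 0
g(2) = mex{} = 0
g(3) = mex{} = 0
g(4) = mex{} = 0
g(5) = mex{} = 0
g(6) = mex{} = 0
g(7) = mex{0} = 1
g(8) = mex{0} = 1
g(9) = mex{0} = 1
g(10) = mex{0} = 1
g(11) = mex{0} = 1
g(12) = mex{0} = 1
g(13) = mex{0} = 1
So g(13) = 1.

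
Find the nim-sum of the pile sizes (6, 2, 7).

3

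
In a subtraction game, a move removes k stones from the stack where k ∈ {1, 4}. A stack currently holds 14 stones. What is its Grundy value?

Compute g(0), g(1), … for moves {1, 4}:
g(0) = mex{} = 0
g(1) = mex{0} = 1
g(2) = mex{1} = 0
g(3) = mex{0} = 1
g(4) = mex{0,1} = 2
g(5) = mex{1,2} = 0
g(6) = mex{0} = 1
g(7) = mex{1} = 0
g(8) = mex{0,2} = 1
g(9) = mex{0,1} = 2
g(10) = mex{1,2} = 0
g(11) = mex{0} = 1
g(12) = mex{1} = 0
g(13) = mex{0,2} = 1
g(14) = mex{0,1} = 2
So g(14) = 2.

2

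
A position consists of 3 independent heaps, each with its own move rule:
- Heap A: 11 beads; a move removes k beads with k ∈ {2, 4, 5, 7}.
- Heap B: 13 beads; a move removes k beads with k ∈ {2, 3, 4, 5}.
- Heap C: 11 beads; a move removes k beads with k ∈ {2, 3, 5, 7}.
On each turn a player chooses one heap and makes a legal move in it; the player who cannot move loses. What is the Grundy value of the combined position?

3

Grundy values for heap A (subtraction set {2, 4, 5, 7}):
g(0) = mex{} = 0
g(1) = mex{} = 0
g(2) = mex{0} = 1
g(3) = mex{0} = 1
g(4) = mex{0,1} = 2
g(5) = mex{0,1} = 2
g(6) = mex{0,1,2} = 3
g(7) = mex{0,1,2} = 3
g(8) = mex{0,1,2,3} = 4
g(9) = mex{1,2,3} = 0
g(10) = mex{1,2,3,4} = 0
g(11) = mex{0,2,3} = 1
So g(11) = 1.
Grundy values for heap B (subtraction set {2, 3, 4, 5}):
k:     0  1  2  3  4  5  6  7  8  9 10 11 12 13
g(k):  0  0  1  1  2  2  3  0  0  1  1  2  2  3
So g(13) = 3.
Grundy values for heap C (subtraction set {2, 3, 5, 7}):
k:     0  1  2  3  4  5  6  7  8  9 10 11
g(k):  0  0  1  1  2  2  3  3  4  0  0  1
So g(11) = 1.
The value of a disjunctive sum is the nim-sum of the parts.
Combined value = 1 XOR 3 XOR 1 = 3.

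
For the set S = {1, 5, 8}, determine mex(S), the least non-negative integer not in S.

0

0 is not in the set, so the mex is 0.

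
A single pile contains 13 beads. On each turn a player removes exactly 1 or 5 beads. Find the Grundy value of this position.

Build the Grundy sequence with g(k) = mex{g(k−s) : s ∈ {1, 5}, s ≤ k}:
k:     0  1  2  3  4  5  6  7  8  9 10 11 12 13
g(k):  0  1  0  1  0  1  0  1  0  1  0  1  0  1
So g(13) = 1.

1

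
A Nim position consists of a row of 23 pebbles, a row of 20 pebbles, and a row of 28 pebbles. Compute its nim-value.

Nim-sum: 23 ^ 20 ^ 28 = 31.

31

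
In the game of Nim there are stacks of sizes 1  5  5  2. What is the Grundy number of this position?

3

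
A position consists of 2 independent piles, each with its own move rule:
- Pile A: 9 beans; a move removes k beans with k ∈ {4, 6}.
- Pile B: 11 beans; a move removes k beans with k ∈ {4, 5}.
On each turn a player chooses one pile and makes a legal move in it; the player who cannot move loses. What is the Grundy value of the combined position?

Build the Grundy sequence for pile A with g(k) = mex{g(k−s) : s ∈ {4, 6}, s ≤ k}:
k:     0  1  2  3  4  5  6  7  8  9
g(k):  0  0  0  0  1  1  1  1  2  2
So g(9) = 2.
Grundy values for pile B (subtraction set {4, 5}):
k:     0  1  2  3  4  5  6  7  8  9 10 11
g(k):  0  0  0  0  1  1  1  1  2  0  0  0
So g(11) = 0.
By the Sprague-Grundy theorem, the Grundy value of a sum of independent games is the XOR of the component values.
Combined value = 2 ⊕ 0 = 2.

2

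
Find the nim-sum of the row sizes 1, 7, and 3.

5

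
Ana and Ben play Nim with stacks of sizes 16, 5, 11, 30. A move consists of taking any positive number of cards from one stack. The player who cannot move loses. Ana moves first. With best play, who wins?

In binary:
  10000  (16)
  00101  (5)
  01011  (11)
  11110  (30)
  -----
  00000  (0)
The nim-sum is 0, so this is a P-position: the player to move is in a losing position under optimal play; Ana is about to move from it and so loses — Ben wins.

Ben wins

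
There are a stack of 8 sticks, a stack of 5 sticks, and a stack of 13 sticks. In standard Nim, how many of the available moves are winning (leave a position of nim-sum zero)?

0

In binary:
  1000  (8)
  0101  (5)
  1101  (13)
  ----
  0000  (0)
The nim-sum is already 0, so every move leaves a nonzero nim-sum — there are no winning moves.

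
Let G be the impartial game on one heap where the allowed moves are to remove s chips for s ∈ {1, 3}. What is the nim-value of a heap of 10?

0

Compute g(0), g(1), … for moves {1, 3}:
g(0) = mex{} = 0
g(1) = mex{0} = 1
g(2) = mex{1} = 0
g(3) = mex{0} = 1
g(4) = mex{1} = 0
g(5) = mex{0} = 1
g(6) = mex{1} = 0
g(7) = mex{0} = 1
g(8) = mex{1} = 0
g(9) = mex{0} = 1
g(10) = mex{1} = 0
So g(10) = 0.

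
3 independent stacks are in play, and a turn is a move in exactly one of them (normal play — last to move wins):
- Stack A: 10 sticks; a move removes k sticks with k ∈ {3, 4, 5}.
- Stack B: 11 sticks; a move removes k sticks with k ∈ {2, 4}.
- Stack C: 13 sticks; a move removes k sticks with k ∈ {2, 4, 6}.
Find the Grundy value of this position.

For stack A, compute g(0), g(1), … with moves {3, 4, 5}:
k:     0  1  2  3  4  5  6  7  8  9 10
g(k):  0  0  0  1  1  1  2  2  0  0  0
So g(10) = 0.
Grundy values for stack B (subtraction set {2, 4}):
g(0) = mex{} = 0
g(1) = mex{} = 0
g(2) = mex{0} = 1
g(3) = mex{0} = 1
g(4) = mex{0,1} = 2
g(5) = mex{0,1} = 2
g(6) = mex{1,2} = 0
g(7) = mex{1,2} = 0
g(8) = mex{0,2} = 1
g(9) = mex{0,2} = 1
g(10) = mex{0,1} = 2
g(11) = mex{0,1} = 2
So g(11) = 2.
Grundy values for stack C (subtraction set {2, 4, 6}):
k:     0  1  2  3  4  5  6  7  8  9 10 11 12 13
g(k):  0  0  1  1  2  2  3  3  0  0  1  1  2  2
So g(13) = 2.
By the Sprague-Grundy theorem, the Grundy value of a sum of independent games is the XOR of the component values.
Combined value = 0 ⊕ 2 ⊕ 2 = 0.

0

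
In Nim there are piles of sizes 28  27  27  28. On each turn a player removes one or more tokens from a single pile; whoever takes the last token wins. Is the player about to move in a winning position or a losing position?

Losing position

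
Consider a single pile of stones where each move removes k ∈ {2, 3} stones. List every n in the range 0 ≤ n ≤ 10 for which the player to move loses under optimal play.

0, 1, 5, 6, 10

Compute g(0), g(1), … for moves {2, 3}:
g(0) = mex{} = 0
g(1) = mex{} = 0
g(2) = mex{0} = 1
g(3) = mex{0} = 1
g(4) = mex{0,1} = 2
g(5) = mex{1} = 0
g(6) = mex{1,2} = 0
g(7) = mex{0,2} = 1
g(8) = mex{0} = 1
g(9) = mex{0,1} = 2
g(10) = mex{1} = 0
The P-positions (g = 0) in 0..10 are 0, 1, 5, 6, 10.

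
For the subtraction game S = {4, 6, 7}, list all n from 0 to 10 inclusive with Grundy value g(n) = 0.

0, 1, 2, 3

Grundy values for subtraction set {4, 6, 7}:
k:     0  1  2  3  4  5  6  7  8  9 10
g(k):  0  0  0  0  1  1  1  1  2  2  2
The P-positions (g = 0) in 0..10 are 0, 1, 2, 3.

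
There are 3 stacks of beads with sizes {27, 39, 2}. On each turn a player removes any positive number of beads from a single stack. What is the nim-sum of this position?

62

Nim-sum: 27 ⊕ 39 ⊕ 2 = 62.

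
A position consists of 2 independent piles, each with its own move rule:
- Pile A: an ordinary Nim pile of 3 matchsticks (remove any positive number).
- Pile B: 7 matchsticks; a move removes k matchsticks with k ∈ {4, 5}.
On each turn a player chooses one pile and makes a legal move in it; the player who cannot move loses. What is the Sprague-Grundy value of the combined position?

2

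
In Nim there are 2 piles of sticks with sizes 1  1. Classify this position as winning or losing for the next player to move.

Nim-sum: 1 ^ 1 = 0.
The nim-sum is 0, so this is a P-position: the player to move is in a losing position under optimal play.

Losing position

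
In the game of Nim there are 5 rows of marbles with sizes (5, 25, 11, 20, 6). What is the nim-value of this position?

In binary:
  00101  (5)
  11001  (25)
  01011  (11)
  10100  (20)
  00110  (6)
  -----
  00101  (5)

5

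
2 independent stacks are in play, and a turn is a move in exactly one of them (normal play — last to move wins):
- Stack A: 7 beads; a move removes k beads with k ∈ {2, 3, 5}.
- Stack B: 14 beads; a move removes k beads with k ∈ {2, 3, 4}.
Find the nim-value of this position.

Build the Grundy sequence for stack A with g(k) = mex{g(k−s) : s ∈ {2, 3, 5}, s ≤ k}:
g(0) = mex{} = 0
g(1) = mex{} = 0
g(2) = mex{0} = 1
g(3) = mex{0} = 1
g(4) = mex{0,1} = 2
g(5) = mex{0,1} = 2
g(6) = mex{0,1,2} = 3
g(7) = mex{1,2} = 0
So g(7) = 0.
Build the Grundy sequence for stack B with g(k) = mex{g(k−s) : s ∈ {2, 3, 4}, s ≤ k}:
k:     0  1  2  3  4  5  6  7  8  9 10 11 12 13 14
g(k):  0  0  1  1  2  2  0  0  1  1  2  2  0  0  1
So g(14) = 1.
By the Sprague-Grundy theorem, the Grundy value of a sum of independent games is the XOR of the component values.
Combined value = 0 ⊕ 1 = 1.

1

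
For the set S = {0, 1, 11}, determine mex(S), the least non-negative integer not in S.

The values 0, 1 are all present; 2 is the first non-negative integer missing from the set.

2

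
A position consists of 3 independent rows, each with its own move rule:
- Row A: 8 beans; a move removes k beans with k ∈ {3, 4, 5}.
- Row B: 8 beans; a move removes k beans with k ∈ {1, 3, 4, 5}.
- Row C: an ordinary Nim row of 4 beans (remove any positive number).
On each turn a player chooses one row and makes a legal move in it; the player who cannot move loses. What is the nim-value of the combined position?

4

Grundy values for row A (subtraction set {3, 4, 5}):
g(0) = mex{} = 0
g(1) = mex{} = 0
g(2) = mex{} = 0
g(3) = mex{0} = 1
g(4) = mex{0} = 1
g(5) = mex{0} = 1
g(6) = mex{0,1} = 2
g(7) = mex{0,1} = 2
g(8) = mex{1} = 0
So g(8) = 0.
Build the Grundy sequence for row B with g(k) = mex{g(k−s) : s ∈ {1, 3, 4, 5}, s ≤ k}:
k:     0  1  2  3  4  5  6  7  8
g(k):  0  1  0  1  2  3  2  3  0
So g(8) = 0.
Row C is a plain Nim row of size 4, so its Grundy value is 4.
The value of a disjunctive sum is the nim-sum of the parts.
Combined value = 0 ⊕ 0 ⊕ 4 = 4.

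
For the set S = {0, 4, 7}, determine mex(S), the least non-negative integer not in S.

1

0 is in the set but 1 is not, so the mex is 1.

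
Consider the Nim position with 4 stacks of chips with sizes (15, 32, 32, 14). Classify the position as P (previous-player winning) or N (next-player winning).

Bitwise XOR of the heap sizes:
  001111  (15)
  100000  (32)
  100000  (32)
  001110  (14)
  ------
  000001  (1)
The nim-sum is 1 ≠ 0, so this is an N-position: the player to move can win.

N-position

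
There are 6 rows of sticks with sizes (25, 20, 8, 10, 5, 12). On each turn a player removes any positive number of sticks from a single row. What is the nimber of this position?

6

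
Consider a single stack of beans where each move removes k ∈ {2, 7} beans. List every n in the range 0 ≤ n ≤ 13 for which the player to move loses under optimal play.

0, 1, 4, 5, 9, 10, 13

Grundy values for subtraction set {2, 7}:
g(0) = mex{} = 0
g(1) = mex{} = 0
g(2) = mex{0} = 1
g(3) = mex{0} = 1
g(4) = mex{1} = 0
g(5) = mex{1} = 0
g(6) = mex{0} = 1
g(7) = mex{0} = 1
g(8) = mex{0,1} = 2
g(9) = mex{1} = 0
g(10) = mex{1,2} = 0
g(11) = mex{0} = 1
g(12) = mex{0} = 1
g(13) = mex{1} = 0
The P-positions (g = 0) in 0..13 are 0, 1, 4, 5, 9, 10, 13.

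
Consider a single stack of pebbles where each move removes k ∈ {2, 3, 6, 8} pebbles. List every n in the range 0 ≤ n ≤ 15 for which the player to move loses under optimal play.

0, 1, 5, 10, 14, 15

Build the Grundy sequence with g(k) = mex{g(k−s) : s ∈ {2, 3, 6, 8}, s ≤ k}:
k:     0  1  2  3  4  5  6  7  8  9 10 11 12 13 14 15
g(k):  0  0  1  1  2  0  3  1  2  2  0  3  1  2  0  0
The P-positions (g = 0) in 0..15 are 0, 1, 5, 10, 14, 15.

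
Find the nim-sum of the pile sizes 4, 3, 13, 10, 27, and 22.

Bitwise XOR of the heap sizes:
  00100  (4)
  00011  (3)
  01101  (13)
  01010  (10)
  11011  (27)
  10110  (22)
  -----
  01101  (13)

13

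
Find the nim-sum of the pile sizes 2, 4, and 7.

1

Nim-sum: 2 XOR 4 XOR 7 = 1.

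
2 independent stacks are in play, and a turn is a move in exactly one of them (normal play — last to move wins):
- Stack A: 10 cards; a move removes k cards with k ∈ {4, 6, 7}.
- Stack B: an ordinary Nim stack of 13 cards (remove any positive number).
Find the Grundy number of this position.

15

For stack A, compute g(0), g(1), … with moves {4, 6, 7}:
k:     0  1  2  3  4  5  6  7  8  9 10
g(k):  0  0  0  0  1  1  1  1  2  2  2
So g(10) = 2.
Stack B is a plain Nim stack of size 13, so its Grundy value is 13.
By the Sprague-Grundy theorem, the Grundy value of a sum of independent games is the XOR of the component values.
Combined value = 2 ⊕ 13 = 15.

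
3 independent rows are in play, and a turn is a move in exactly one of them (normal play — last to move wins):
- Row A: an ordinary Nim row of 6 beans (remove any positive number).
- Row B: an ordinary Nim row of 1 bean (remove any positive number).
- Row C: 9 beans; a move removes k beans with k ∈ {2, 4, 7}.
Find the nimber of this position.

7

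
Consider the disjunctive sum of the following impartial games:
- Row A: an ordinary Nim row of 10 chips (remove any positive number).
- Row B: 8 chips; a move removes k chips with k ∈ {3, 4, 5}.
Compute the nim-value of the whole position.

10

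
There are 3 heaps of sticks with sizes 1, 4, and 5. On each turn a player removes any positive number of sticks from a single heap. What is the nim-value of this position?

0

Nim-sum: 1 ^ 4 ^ 5 = 0.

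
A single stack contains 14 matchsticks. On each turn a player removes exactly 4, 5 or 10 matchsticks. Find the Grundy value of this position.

3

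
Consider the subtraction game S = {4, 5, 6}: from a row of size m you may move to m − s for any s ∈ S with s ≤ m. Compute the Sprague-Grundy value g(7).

Compute g(0), g(1), … for moves {4, 5, 6}:
g(0) = mex{} = 0
g(1) = mex{} = 0
g(2) = mex{} = 0
g(3) = mex{} = 0
g(4) = mex{0} = 1
g(5) = mex{0} = 1
g(6) = mex{0} = 1
g(7) = mex{0} = 1
So g(7) = 1.

1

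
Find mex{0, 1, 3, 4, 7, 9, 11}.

2

The values 0, 1 are all present; 2 is the first non-negative integer missing from the set.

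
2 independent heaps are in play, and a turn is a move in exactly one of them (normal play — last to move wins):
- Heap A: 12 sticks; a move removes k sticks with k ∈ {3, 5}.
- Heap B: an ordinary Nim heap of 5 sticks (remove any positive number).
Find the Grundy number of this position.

Grundy values for heap A (subtraction set {3, 5}):
g(0) = mex{} = 0
g(1) = mex{} = 0
g(2) = mex{} = 0
g(3) = mex{0} = 1
g(4) = mex{0} = 1
g(5) = mex{0} = 1
g(6) = mex{0,1} = 2
g(7) = mex{0,1} = 2
g(8) = mex{1} = 0
g(9) = mex{1,2} = 0
g(10) = mex{1,2} = 0
g(11) = mex{0,2} = 1
g(12) = mex{0,2} = 1
So g(12) = 1.
Heap B is a plain Nim heap of size 5, so its Grundy value is 5.
By the Sprague-Grundy theorem, the Grundy value of a sum of independent games is the XOR of the component values.
Combined value = 1 ⊕ 5 = 4.

4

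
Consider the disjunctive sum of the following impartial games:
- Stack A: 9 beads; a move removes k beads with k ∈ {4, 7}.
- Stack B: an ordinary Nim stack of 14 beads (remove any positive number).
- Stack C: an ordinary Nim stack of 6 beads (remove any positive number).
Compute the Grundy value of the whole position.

10

Grundy values for stack A (subtraction set {4, 7}):
g(0) = mex{} = 0
g(1) = mex{} = 0
g(2) = mex{} = 0
g(3) = mex{} = 0
g(4) = mex{0} = 1
g(5) = mex{0} = 1
g(6) = mex{0} = 1
g(7) = mex{0} = 1
g(8) = mex{0,1} = 2
g(9) = mex{0,1} = 2
So g(9) = 2.
Stack B is a plain Nim stack of size 14, so its Grundy value is 14.
Stack C is a plain Nim stack of size 6, so its Grundy value is 6.
By the Sprague-Grundy theorem, the Grundy value of a sum of independent games is the XOR of the component values.
Combined value = 2 XOR 14 XOR 6 = 10.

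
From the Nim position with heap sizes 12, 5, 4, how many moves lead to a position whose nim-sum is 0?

Compute the nim-sum pairwise:
12 ^ 5 = 9
9 ^ 4 = 13
The overall nim-sum is X = 13. A heap of size p has a winning move iff p XOR X < p (reduce it to p XOR X).
  12: 12 XOR 13 = 1 < 12 — winning move (to 1).
  5: 5 XOR 13 = 8 ≥ 5 — no move.
  4: 4 XOR 13 = 9 ≥ 4 — no move.
That gives 1 winning move.

1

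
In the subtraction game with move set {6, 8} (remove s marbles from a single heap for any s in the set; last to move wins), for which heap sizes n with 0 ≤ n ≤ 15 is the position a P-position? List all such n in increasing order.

0, 1, 2, 3, 4, 5, 14, 15

Compute g(0), g(1), … for moves {6, 8}:
k:     0  1  2  3  4  5  6  7  8  9 10 11 12 13 14 15
g(k):  0  0  0  0  0  0  1  1  1  1  1  1  2  2  0  0
The P-positions (g = 0) in 0..15 are 0, 1, 2, 3, 4, 5, 14, 15.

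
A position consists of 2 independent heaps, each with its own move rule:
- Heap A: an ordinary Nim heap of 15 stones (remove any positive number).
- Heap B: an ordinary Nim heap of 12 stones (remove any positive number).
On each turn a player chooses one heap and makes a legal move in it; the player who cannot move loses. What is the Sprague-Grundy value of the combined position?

3

Heap A is a plain Nim heap of size 15, so its Grundy value is 15.
Heap B is a plain Nim heap of size 12, so its Grundy value is 12.
The value of a disjunctive sum is the nim-sum of the parts.
Combined value = 15 ⊕ 12 = 3.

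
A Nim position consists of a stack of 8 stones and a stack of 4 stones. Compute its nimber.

12

In binary:
  1000  (8)
  0100  (4)
  ----
  1100  (12)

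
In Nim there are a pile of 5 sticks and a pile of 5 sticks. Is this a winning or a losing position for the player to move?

Losing position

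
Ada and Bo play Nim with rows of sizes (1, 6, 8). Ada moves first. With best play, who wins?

Ada wins

Nim-sum: 1 XOR 6 XOR 8 = 15.
The nim-sum is 15 ≠ 0, so this is an N-position: the player to move can win; Ada has a winning move.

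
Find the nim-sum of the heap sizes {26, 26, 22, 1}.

23

Compute the nim-sum pairwise:
26 ^ 26 = 0
0 ^ 22 = 22
22 ^ 1 = 23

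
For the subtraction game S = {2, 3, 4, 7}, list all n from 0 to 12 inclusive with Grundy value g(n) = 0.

0, 1, 6, 11, 12

Compute g(0), g(1), … for moves {2, 3, 4, 7}:
g(0) = mex{} = 0
g(1) = mex{} = 0
g(2) = mex{0} = 1
g(3) = mex{0} = 1
g(4) = mex{0,1} = 2
g(5) = mex{0,1} = 2
g(6) = mex{1,2} = 0
g(7) = mex{0,1,2} = 3
g(8) = mex{0,2} = 1
g(9) = mex{0,1,2,3} = 4
g(10) = mex{0,1,3} = 2
g(11) = mex{1,2,3,4} = 0
g(12) = mex{1,2,4} = 0
The P-positions (g = 0) in 0..12 are 0, 1, 6, 11, 12.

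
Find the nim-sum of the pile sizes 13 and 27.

Compute the nim-sum pairwise:
13 ^ 27 = 22

22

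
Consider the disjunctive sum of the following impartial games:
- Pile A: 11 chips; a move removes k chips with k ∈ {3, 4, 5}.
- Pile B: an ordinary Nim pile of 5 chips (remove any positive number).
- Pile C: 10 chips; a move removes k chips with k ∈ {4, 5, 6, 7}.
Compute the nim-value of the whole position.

6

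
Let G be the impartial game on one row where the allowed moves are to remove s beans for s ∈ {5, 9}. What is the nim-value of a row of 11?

Grundy values for subtraction set {5, 9}:
g(0) = mex{} = 0
g(1) = mex{} = 0
g(2) = mex{} = 0
g(3) = mex{} = 0
g(4) = mex{} = 0
g(5) = mex{0} = 1
g(6) = mex{0} = 1
g(7) = mex{0} = 1
g(8) = mex{0} = 1
g(9) = mex{0} = 1
g(10) = mex{0,1} = 2
g(11) = mex{0,1} = 2
So g(11) = 2.

2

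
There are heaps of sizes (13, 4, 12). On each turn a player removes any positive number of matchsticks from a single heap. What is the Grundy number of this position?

5

Write each in binary and XOR column by column:
  1101  (13)
  0100  (4)
  1100  (12)
  ----
  0101  (5)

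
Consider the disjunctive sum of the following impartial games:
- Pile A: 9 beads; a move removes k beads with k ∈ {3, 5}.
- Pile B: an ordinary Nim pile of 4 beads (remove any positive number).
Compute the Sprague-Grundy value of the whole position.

Grundy values for pile A (subtraction set {3, 5}):
k:     0  1  2  3  4  5  6  7  8  9
g(k):  0  0  0  1  1  1  2  2  0  0
So g(9) = 0.
Pile B is a plain Nim pile of size 4, so its Grundy value is 4.
The value of a disjunctive sum is the nim-sum of the parts.
Combined value = 0 XOR 4 = 4.

4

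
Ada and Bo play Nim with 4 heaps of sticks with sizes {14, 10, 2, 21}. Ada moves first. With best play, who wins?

Ada wins

Nim-sum: 14 ⊕ 10 ⊕ 2 ⊕ 21 = 19.
The nim-sum is 19 ≠ 0, so this is an N-position: the player to move can win; Ada has a winning move.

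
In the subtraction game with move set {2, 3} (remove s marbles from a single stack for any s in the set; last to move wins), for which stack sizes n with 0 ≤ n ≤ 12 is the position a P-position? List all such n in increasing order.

0, 1, 5, 6, 10, 11

Compute g(0), g(1), … for moves {2, 3}:
k:     0  1  2  3  4  5  6  7  8  9 10 11 12
g(k):  0  0  1  1  2  0  0  1  1  2  0  0  1
The P-positions (g = 0) in 0..12 are 0, 1, 5, 6, 10, 11.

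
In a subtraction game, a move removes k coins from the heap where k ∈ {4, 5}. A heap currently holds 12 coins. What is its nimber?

Compute g(0), g(1), … for moves {4, 5}:
k:     0  1  2  3  4  5  6  7  8  9 10 11 12
g(k):  0  0  0  0  1  1  1  1  2  0  0  0  0
So g(12) = 0.

0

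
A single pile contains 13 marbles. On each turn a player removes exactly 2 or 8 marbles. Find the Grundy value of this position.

1

Grundy values for subtraction set {2, 8}:
k:     0  1  2  3  4  5  6  7  8  9 10 11 12 13
g(k):  0  0  1  1  0  0  1  1  2  2  0  0  1  1
So g(13) = 1.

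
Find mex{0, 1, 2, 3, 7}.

The values 0, 1, 2, 3 are all present; 4 is the first non-negative integer missing from the set.

4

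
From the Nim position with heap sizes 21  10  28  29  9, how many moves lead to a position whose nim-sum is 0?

3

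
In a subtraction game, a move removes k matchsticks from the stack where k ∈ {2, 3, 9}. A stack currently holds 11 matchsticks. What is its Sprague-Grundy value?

0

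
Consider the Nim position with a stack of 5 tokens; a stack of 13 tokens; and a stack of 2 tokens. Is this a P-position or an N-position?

Compute the nim-sum pairwise:
5 XOR 13 = 8
8 XOR 2 = 10
The nim-sum is 10 ≠ 0, so this is an N-position: the player to move can win.

N-position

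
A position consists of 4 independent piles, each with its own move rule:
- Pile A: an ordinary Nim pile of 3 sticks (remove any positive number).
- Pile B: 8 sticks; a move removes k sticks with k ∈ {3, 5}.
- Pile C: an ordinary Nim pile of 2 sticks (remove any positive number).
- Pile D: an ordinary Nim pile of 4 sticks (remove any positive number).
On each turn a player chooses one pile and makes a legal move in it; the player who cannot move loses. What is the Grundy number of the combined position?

5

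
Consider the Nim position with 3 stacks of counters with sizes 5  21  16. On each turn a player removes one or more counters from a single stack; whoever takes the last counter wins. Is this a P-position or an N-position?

P-position

Compute the nim-sum pairwise:
5 ⊕ 21 = 16
16 ⊕ 16 = 0
The nim-sum is 0, so this is a P-position: the player to move is in a losing position under optimal play.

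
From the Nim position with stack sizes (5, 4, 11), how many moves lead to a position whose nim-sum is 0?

Compute the nim-sum pairwise:
5 ^ 4 = 1
1 ^ 11 = 10
The overall nim-sum is X = 10. A stack of size p has a winning move iff p XOR X < p (reduce it to p XOR X).
  5: 5 XOR 10 = 15 ≥ 5 — no move.
  4: 4 XOR 10 = 14 ≥ 4 — no move.
  11: 11 XOR 10 = 1 < 11 — winning move (to 1).
That gives 1 winning move.

1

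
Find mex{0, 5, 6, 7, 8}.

1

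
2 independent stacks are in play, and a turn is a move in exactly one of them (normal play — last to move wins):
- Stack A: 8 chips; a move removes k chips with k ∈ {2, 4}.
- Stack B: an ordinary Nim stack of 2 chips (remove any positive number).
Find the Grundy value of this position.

3

Grundy values for stack A (subtraction set {2, 4}):
k:     0  1  2  3  4  5  6  7  8
g(k):  0  0  1  1  2  2  0  0  1
So g(8) = 1.
Stack B is a plain Nim stack of size 2, so its Grundy value is 2.
The value of a disjunctive sum is the nim-sum of the parts.
Combined value = 1 XOR 2 = 3.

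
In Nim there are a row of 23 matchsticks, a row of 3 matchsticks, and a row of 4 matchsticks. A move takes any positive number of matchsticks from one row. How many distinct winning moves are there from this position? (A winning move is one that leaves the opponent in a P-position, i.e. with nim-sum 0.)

1

Compute the nim-sum pairwise:
23 XOR 3 = 20
20 XOR 4 = 16
The overall nim-sum is X = 16. A row of size p has a winning move iff p XOR X < p (reduce it to p XOR X).
  23: 23 XOR 16 = 7 < 23 — winning move (to 7).
  3: 3 XOR 16 = 19 ≥ 3 — no move.
  4: 4 XOR 16 = 20 ≥ 4 — no move.
That gives 1 winning move.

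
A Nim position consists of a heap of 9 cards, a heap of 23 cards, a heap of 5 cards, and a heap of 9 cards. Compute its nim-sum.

18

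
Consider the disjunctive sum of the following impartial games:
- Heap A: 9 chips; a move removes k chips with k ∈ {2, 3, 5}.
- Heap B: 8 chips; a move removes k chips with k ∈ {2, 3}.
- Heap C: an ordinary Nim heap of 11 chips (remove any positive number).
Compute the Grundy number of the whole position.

11

Grundy values for heap A (subtraction set {2, 3, 5}):
g(0) = mex{} = 0
g(1) = mex{} = 0
g(2) = mex{0} = 1
g(3) = mex{0} = 1
g(4) = mex{0,1} = 2
g(5) = mex{0,1} = 2
g(6) = mex{0,1,2} = 3
g(7) = mex{1,2} = 0
g(8) = mex{1,2,3} = 0
g(9) = mex{0,2,3} = 1
So g(9) = 1.
Grundy values for heap B (subtraction set {2, 3}):
k:     0  1  2  3  4  5  6  7  8
g(k):  0  0  1  1  2  0  0  1  1
So g(8) = 1.
Heap C is a plain Nim heap of size 11, so its Grundy value is 11.
The value of a disjunctive sum is the nim-sum of the parts.
Combined value = 1 ⊕ 1 ⊕ 11 = 11.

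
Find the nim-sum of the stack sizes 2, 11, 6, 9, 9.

Compute the nim-sum pairwise:
2 ⊕ 11 = 9
9 ⊕ 6 = 15
15 ⊕ 9 = 6
6 ⊕ 9 = 15

15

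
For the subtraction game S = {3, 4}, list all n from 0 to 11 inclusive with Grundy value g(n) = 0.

0, 1, 2, 7, 8, 9

Grundy values for subtraction set {3, 4}:
g(0) = mex{} = 0
g(1) = mex{} = 0
g(2) = mex{} = 0
g(3) = mex{0} = 1
g(4) = mex{0} = 1
g(5) = mex{0} = 1
g(6) = mex{0,1} = 2
g(7) = mex{1} = 0
g(8) = mex{1} = 0
g(9) = mex{1,2} = 0
g(10) = mex{0,2} = 1
g(11) = mex{0} = 1
The P-positions (g = 0) in 0..11 are 0, 1, 2, 7, 8, 9.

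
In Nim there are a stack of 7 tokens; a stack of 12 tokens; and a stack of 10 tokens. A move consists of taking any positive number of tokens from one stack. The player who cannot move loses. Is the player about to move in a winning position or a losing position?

Winning position

Compute the nim-sum pairwise:
7 ⊕ 12 = 11
11 ⊕ 10 = 1
The nim-sum is 1 ≠ 0, so this is an N-position: the player to move can win.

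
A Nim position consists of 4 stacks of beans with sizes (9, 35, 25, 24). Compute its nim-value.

In binary:
  001001  (9)
  100011  (35)
  011001  (25)
  011000  (24)
  ------
  101011  (43)

43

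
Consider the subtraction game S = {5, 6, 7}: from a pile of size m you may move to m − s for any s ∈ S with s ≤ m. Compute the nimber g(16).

0

Build the Grundy sequence with g(k) = mex{g(k−s) : s ∈ {5, 6, 7}, s ≤ k}:
k:     0  1  2  3  4  5  6  7  8  9 10 11 12 13 14 15 16
g(k):  0  0  0  0  0  1  1  1  1  1  2  2  0  0  0  0  0
So g(16) = 0.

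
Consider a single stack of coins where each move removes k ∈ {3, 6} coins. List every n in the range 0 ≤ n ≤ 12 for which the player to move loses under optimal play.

0, 1, 2, 9, 10, 11

Build the Grundy sequence with g(k) = mex{g(k−s) : s ∈ {3, 6}, s ≤ k}:
g(0) = mex{} = 0
g(1) = mex{} = 0
g(2) = mex{} = 0
g(3) = mex{0} = 1
g(4) = mex{0} = 1
g(5) = mex{0} = 1
g(6) = mex{0,1} = 2
g(7) = mex{0,1} = 2
g(8) = mex{0,1} = 2
g(9) = mex{1,2} = 0
g(10) = mex{1,2} = 0
g(11) = mex{1,2} = 0
g(12) = mex{0,2} = 1
The P-positions (g = 0) in 0..12 are 0, 1, 2, 9, 10, 11.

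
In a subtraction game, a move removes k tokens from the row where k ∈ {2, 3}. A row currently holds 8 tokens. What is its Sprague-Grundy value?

1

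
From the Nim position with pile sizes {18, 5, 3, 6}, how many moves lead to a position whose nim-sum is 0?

Bitwise XOR of the heap sizes:
  10010  (18)
  00101  (5)
  00011  (3)
  00110  (6)
  -----
  10010  (18)
The overall nim-sum is X = 18. A pile of size p has a winning move iff p XOR X < p (reduce it to p XOR X).
  18: 18 XOR 18 = 0 < 18 — winning move (to 0).
  5: 5 XOR 18 = 23 ≥ 5 — no move.
  3: 3 XOR 18 = 17 ≥ 3 — no move.
  6: 6 XOR 18 = 20 ≥ 6 — no move.
That gives 1 winning move.

1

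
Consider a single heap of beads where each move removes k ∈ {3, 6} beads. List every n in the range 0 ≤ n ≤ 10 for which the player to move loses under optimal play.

0, 1, 2, 9, 10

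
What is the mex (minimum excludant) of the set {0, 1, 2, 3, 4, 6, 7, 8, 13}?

5

The values 0, 1, 2, 3, 4 are all present; 5 is the first non-negative integer missing from the set.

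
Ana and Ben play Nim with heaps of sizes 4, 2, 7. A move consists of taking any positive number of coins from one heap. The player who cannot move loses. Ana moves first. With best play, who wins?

In binary:
  100  (4)
  010  (2)
  111  (7)
  ---
  001  (1)
The nim-sum is 1 ≠ 0, so this is an N-position: the player to move can win; Ana has a winning move.

Ana wins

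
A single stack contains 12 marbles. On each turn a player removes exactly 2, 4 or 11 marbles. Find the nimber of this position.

3

Build the Grundy sequence with g(k) = mex{g(k−s) : s ∈ {2, 4, 11}, s ≤ k}:
k:     0  1  2  3  4  5  6  7  8  9 10 11 12
g(k):  0  0  1  1  2  2  0  0  1  1  2  2  3
So g(12) = 3.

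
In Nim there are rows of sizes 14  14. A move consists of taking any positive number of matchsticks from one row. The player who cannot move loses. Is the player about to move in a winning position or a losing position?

Losing position

Bitwise XOR of the heap sizes:
  1110  (14)
  1110  (14)
  ----
  0000  (0)
The nim-sum is 0, so this is a P-position: the player to move is in a losing position under optimal play.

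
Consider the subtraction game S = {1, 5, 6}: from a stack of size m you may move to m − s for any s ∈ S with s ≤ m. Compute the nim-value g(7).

3

Compute g(0), g(1), … for moves {1, 5, 6}:
k:     0  1  2  3  4  5  6  7
g(k):  0  1  0  1  0  1  2  3
So g(7) = 3.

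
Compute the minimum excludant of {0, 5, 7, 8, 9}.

1

0 is in the set but 1 is not, so the mex is 1.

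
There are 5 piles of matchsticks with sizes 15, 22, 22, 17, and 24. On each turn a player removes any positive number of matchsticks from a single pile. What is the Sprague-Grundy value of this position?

6

Write each in binary and XOR column by column:
  01111  (15)
  10110  (22)
  10110  (22)
  10001  (17)
  11000  (24)
  -----
  00110  (6)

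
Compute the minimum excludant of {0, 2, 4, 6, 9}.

0 is in the set but 1 is not, so the mex is 1.

1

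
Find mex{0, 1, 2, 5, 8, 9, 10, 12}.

3

The values 0, 1, 2 are all present; 3 is the first non-negative integer missing from the set.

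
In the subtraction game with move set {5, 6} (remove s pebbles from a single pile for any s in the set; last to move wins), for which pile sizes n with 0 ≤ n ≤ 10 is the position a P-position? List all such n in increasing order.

0, 1, 2, 3, 4

Build the Grundy sequence with g(k) = mex{g(k−s) : s ∈ {5, 6}, s ≤ k}:
g(0) = mex{} = 0
g(1) = mex{} = 0
g(2) = mex{} = 0
g(3) = mex{} = 0
g(4) = mex{} = 0
g(5) = mex{0} = 1
g(6) = mex{0} = 1
g(7) = mex{0} = 1
g(8) = mex{0} = 1
g(9) = mex{0} = 1
g(10) = mex{0,1} = 2
The P-positions (g = 0) in 0..10 are 0, 1, 2, 3, 4.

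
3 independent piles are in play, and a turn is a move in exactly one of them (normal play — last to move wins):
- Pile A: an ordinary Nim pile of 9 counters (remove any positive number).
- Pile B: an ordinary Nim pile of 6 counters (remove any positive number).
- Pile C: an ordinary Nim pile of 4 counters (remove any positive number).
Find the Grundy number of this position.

Pile A is a plain Nim pile of size 9, so its Grundy value is 9.
Pile B is a plain Nim pile of size 6, so its Grundy value is 6.
Pile C is a plain Nim pile of size 4, so its Grundy value is 4.
By the Sprague-Grundy theorem, the Grundy value of a sum of independent games is the XOR of the component values.
Combined value = 9 XOR 6 XOR 4 = 11.

11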